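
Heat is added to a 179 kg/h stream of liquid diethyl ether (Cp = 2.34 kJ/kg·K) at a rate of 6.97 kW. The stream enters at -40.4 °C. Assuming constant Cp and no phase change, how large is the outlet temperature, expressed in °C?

Q = 6.97 kW = 25092 kJ/h
ΔT = Q/(ṁ·Cp) = 25092/(179×2.34) = 59.905 K
T_out = -40.4 + 59.905 = 19.505 °C

T_out = 19.5 °C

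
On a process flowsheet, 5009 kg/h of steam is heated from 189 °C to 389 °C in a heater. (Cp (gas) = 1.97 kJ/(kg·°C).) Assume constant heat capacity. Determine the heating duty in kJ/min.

Q = 32900 kJ/min

Q = ṁ·Cp·ΔT = 5009 × 1.97 × (389 − 189) = 1.9735e+06 kJ/h
Converting: 1.9735e+06 / 3600 s = 548.21 kW
Heating duty = 32892 kJ/min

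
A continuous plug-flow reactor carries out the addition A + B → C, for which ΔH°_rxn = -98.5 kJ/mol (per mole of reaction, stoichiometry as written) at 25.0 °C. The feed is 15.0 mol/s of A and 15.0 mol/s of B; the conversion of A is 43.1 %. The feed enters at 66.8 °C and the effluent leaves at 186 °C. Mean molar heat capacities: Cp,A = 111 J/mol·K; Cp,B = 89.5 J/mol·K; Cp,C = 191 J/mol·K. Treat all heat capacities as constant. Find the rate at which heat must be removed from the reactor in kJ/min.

Extent of reaction ξ = 0.431 × 15.0 = 6.465 mol/s
Reaction term: ξ·ΔH°_rxn = 6.465 × -98.5 = -636.8 kJ/s
Sensible, feed 66.8→25 °C: -125.71 kJ/s
Outlet flows (mol/s): A 8.535, B 8.535, C 6.465
Sensible, products 25→186 °C: 474.32 kJ/s
Q = ΔH = -288.2 kJ/s = -288.2 kW
Heat removed = 17292 kJ/min

Q_out = 17300 kJ/min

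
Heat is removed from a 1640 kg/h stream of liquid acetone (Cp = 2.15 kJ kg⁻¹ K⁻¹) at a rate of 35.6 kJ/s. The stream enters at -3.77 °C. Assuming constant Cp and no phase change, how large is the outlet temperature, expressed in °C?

T_out = -40.1 °C

Q = 35.6 kJ/s = 128160 kJ/h
ΔT = Q/(ṁ·Cp) = 128160/(1640×2.15) = 36.347 K
T_out = -3.77 − 36.347 = -40.117 °C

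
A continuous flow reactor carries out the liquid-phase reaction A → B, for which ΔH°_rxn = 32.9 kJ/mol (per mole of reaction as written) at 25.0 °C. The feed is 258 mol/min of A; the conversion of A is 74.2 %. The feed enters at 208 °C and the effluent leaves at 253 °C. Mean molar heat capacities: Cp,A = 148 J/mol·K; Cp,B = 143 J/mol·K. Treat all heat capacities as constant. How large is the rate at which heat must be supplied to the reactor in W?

Extent of reaction ξ = 0.742 × 258 = 191.44 mol/min
Reaction term: ξ·ΔH°_rxn = 191.44 × 32.9 = 6298.2 kJ/min
Sensible, feed 208→25 °C: -6987.7 kJ/min
Outlet flows (mol/min): A 66.564, B 191.44
Sensible, products 25→253 °C: 8487.7 kJ/min
Q = ΔH = 7798.3 kJ/min = 129.97 kW
Heat supplied = 129970 W

Q_in = 130000 W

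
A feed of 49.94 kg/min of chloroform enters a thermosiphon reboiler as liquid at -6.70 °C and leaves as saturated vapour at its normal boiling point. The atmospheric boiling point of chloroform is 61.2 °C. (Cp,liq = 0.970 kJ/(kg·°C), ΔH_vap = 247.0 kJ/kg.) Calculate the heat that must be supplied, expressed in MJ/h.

liquid -6.70→61.2 °C: 65.863 kJ/kg
vaporisation at 61.2 °C: 247 kJ/kg
Δh = 65.863 + 247 = 312.86 kJ/kg
Q = ṁ·Δh = 49.94 kg/min × 312.86 kJ/kg = 15624 kJ/min
|Q| = 260.41 kW = 937.46 MJ/h

Q = 937 MJ/h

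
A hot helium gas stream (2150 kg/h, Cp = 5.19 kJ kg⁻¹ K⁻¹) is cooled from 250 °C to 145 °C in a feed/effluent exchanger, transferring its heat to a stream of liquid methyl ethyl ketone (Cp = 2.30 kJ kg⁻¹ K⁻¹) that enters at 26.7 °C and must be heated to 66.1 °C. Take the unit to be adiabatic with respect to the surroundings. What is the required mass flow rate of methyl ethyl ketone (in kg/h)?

Heat released by hot stream: Q = 2150 × 5.19 × (250 − 145) = 1.1716e+06 kJ/h
Energy balance on cold side (adiabatic exchanger): Q = ṁ_c·Cp_c·(T_c,out − T_c,in)
ṁ_c = 1.1716e+06 / [2.30 × (66.1 − 26.7)] = 12929 kg/h

ṁ_c = 12900 kg/h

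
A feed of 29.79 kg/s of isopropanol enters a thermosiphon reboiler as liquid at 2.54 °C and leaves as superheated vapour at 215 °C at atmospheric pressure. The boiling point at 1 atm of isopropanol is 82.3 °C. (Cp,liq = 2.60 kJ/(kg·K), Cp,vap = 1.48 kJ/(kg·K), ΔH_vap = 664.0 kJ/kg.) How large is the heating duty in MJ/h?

Q = 115000 MJ/h

liquid 2.54→82.3 °C: 207.38 kJ/kg
vaporisation at 82.3 °C: 664 kJ/kg
vapour 82.3→215 °C: 196.4 kJ/kg
Δh = 207.38 + 664 + 196.4 = 1067.8 kJ/kg
Q = ṁ·Δh = 29.79 kg/s × 1067.8 kJ/kg = 31809 kJ/s
|Q| = 31809 kW = 114510 MJ/h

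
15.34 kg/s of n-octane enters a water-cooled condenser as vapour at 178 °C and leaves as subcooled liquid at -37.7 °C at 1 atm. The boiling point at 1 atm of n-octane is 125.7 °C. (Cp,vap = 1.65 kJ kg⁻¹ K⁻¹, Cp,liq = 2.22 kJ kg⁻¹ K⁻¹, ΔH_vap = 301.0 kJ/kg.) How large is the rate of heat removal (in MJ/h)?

vapour 178→125.7 °C: -86.295 kJ/kg
condensation at 125.7 °C: -301 kJ/kg
liquid 125.7→-37.7 °C: -362.75 kJ/kg
Δh = -86.295 + -301 + -362.75 = -750.04 kJ/kg
Q = ṁ·Δh = 15.34 kg/s × -750.04 kJ/kg = -11506 kJ/s
|Q| = 11506 kW = 41420 MJ/h

Q_c = 41400 MJ/h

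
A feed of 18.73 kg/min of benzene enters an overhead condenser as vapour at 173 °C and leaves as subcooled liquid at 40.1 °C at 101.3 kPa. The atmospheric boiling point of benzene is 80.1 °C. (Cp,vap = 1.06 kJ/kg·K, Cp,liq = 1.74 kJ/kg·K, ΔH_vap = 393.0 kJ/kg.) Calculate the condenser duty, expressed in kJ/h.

vapour 173→80.1 °C: -98.474 kJ/kg
condensation at 80.1 °C: -393 kJ/kg
liquid 80.1→40.1 °C: -69.6 kJ/kg
Δh = -98.474 + -393 + -69.6 = -561.07 kJ/kg
Q = ṁ·Δh = 18.73 kg/min × -561.07 kJ/kg = -10509 kJ/min
|Q| = 175.15 kW = 630530 kJ/h

Q_c = 631000 kJ/h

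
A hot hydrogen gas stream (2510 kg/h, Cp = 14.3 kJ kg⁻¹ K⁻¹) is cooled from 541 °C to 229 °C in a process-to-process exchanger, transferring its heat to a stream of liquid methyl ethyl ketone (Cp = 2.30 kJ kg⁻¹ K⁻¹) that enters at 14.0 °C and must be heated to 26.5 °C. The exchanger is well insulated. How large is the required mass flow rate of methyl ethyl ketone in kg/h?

ṁ_c = 390000 kg/h

Heat released by hot stream: Q = 2510 × 14.3 × (541 − 229) = 1.1199e+07 kJ/h
Energy balance on cold side (adiabatic exchanger): Q = ṁ_c·Cp_c·(T_c,out − T_c,in)
ṁ_c = 1.1199e+07 / [2.30 × (26.5 − 14.0)] = 389520 kg/h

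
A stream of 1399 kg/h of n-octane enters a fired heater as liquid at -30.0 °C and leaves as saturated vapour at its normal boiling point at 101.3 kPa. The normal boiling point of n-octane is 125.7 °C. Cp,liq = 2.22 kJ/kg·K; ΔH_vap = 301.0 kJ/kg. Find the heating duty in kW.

Q = 251 kW

liquid -30.0→125.7 °C: 345.65 kJ/kg
vaporisation at 125.7 °C: 301 kJ/kg
Δh = 345.65 + 301 = 646.65 kJ/kg
Q = ṁ·Δh = 1399 kg/h × 646.65 kJ/kg = 904670 kJ/h
|Q| = 251.3 kW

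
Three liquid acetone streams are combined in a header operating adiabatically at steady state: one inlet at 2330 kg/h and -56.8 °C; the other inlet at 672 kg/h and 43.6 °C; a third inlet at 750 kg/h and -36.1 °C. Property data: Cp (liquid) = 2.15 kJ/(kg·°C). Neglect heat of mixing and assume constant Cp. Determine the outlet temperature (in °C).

T_out = -34.7 °C

Adiabatic, steady state ⇒ Σ ṁᵢCp,ᵢ(T_out − Tᵢ) = 0
T_out = Σ ṁᵢCp,ᵢTᵢ / Σ ṁᵢCp,ᵢ
      = -279760 / 8066.8 = -34.68 °C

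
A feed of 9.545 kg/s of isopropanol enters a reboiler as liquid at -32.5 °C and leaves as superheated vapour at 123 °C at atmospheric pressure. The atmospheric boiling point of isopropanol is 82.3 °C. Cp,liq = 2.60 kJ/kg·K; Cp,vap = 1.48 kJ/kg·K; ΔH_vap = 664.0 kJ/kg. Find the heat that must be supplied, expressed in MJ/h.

liquid -32.5→82.3 °C: 298.48 kJ/kg
vaporisation at 82.3 °C: 664 kJ/kg
vapour 82.3→123 °C: 60.236 kJ/kg
Δh = 298.48 + 664 + 60.236 = 1022.7 kJ/kg
Q = ṁ·Δh = 9.545 kg/s × 1022.7 kJ/kg = 9761.8 kJ/s
|Q| = 9761.8 kW = 35143 MJ/h

Q = 35100 MJ/h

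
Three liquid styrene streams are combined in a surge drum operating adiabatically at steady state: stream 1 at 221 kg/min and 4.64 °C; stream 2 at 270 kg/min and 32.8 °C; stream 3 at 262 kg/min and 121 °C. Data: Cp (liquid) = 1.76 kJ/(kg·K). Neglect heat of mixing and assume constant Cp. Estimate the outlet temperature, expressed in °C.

T_out = 55.2 °C

Energy balance with Q = 0: Σ ṁᵢCp,ᵢ(T_out − Tᵢ) = 0
T_out = Σ ṁᵢCp,ᵢTᵢ / Σ ṁᵢCp,ᵢ
      = 73187 / 1325.3 = 55.224 °C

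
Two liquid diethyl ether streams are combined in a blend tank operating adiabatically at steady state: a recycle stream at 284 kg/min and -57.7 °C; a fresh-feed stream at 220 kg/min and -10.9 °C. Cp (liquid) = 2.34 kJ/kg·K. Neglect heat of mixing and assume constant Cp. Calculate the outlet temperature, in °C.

Energy balance with Q = 0: Σ ṁᵢCp,ᵢ(T_out − Tᵢ) = 0
T_out = Σ ṁᵢCp,ᵢTᵢ / Σ ṁᵢCp,ᵢ
      = -43956 / 1179.4 = -37.271 °C

T_out = -37.3 °C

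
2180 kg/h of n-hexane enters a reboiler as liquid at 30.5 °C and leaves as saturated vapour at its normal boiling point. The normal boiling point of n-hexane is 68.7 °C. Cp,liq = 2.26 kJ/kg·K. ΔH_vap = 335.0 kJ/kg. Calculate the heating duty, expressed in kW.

liquid 30.5→68.7 °C: 86.332 kJ/kg
vaporisation at 68.7 °C: 335 kJ/kg
Δh = 86.332 + 335 = 421.33 kJ/kg
Q = ṁ·Δh = 2180 kg/h × 421.33 kJ/kg = 918500 kJ/h
|Q| = 255.14 kW

Q = 255 kW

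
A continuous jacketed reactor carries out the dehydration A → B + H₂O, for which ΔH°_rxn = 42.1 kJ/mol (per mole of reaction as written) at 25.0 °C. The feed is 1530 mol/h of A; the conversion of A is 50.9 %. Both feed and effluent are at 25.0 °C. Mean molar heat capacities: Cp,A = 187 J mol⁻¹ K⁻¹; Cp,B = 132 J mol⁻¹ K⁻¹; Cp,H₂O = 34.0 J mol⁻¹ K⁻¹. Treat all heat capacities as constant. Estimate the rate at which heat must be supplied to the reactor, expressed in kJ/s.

Extent of reaction ξ = 0.509 × 1530 = 778.77 mol/h
Reaction term: ξ·ΔH°_rxn = 778.77 × 42.1 = 32786 kJ/h
Q = ΔH = 32786 kJ/h = 9.1073 kW
Heat supplied = 9.1073 kJ/s

Q_in = 9.11 kJ/s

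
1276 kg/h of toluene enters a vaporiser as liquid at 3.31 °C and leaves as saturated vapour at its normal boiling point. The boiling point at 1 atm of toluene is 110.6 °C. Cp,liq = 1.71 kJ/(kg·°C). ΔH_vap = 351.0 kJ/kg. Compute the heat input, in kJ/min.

liquid 3.31→110.6 °C: 183.47 kJ/kg
vaporisation at 110.6 °C: 351 kJ/kg
Δh = 183.47 + 351 = 534.47 kJ/kg
Q = ṁ·Δh = 1276 kg/h × 534.47 kJ/kg = 681980 kJ/h
|Q| = 189.44 kW = 11366 kJ/min

Q = 11400 kJ/min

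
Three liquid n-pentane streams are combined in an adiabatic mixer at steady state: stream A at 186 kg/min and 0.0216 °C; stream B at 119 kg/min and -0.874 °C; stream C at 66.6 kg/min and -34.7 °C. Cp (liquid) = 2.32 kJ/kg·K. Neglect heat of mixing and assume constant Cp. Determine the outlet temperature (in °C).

Energy balance with Q = 0: Σ ṁᵢCp,ᵢ(T_out − Tᵢ) = 0
Σ ṁᵢCp,ᵢTᵢ = 186×2.32×0.0216 + 119×2.32×-0.874 + 66.6×2.32×-34.7 = -5593.5
Σ ṁᵢCp,ᵢ = 186×2.32 + 119×2.32 + 66.6×2.32 = 862.11
T_out = -5593.5 / 862.11 = -6.4882 °C

T_out = -6.49 °C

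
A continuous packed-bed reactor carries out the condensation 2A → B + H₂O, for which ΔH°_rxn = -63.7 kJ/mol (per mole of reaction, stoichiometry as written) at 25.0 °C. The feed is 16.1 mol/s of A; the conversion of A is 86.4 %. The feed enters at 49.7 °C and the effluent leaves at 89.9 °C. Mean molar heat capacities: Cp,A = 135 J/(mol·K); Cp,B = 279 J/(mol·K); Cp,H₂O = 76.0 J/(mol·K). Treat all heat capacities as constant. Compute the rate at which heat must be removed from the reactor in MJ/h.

Extent of reaction ξ = 0.864 × 16.1 / 2 = 6.9552 mol/s
Reaction term: ξ·ΔH°_rxn = 6.9552 × -63.7 = -443.05 kJ/s
Sensible, feed 49.7→25 °C: -53.685 kJ/s
Outlet flows (mol/s): A 2.1896, B 6.9552, H₂O 6.9552
Sensible, products 25→89.9 °C: 179.43 kJ/s
Q = ΔH = -317.3 kJ/s = -317.3 kW
Heat removed = 1142.3 MJ/h

Q_out = 1140 MJ/h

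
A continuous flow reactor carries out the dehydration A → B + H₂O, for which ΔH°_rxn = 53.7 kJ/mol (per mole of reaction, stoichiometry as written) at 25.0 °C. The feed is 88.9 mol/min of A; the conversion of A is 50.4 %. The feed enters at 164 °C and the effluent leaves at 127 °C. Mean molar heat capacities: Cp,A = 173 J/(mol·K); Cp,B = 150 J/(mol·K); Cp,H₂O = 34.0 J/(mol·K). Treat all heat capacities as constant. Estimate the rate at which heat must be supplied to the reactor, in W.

Extent of reaction ξ = 0.504 × 88.9 = 44.806 mol/min
Reaction term: ξ·ΔH°_rxn = 44.806 × 53.7 = 2406.1 kJ/min
Sensible, feed 164→25 °C: -2137.8 kJ/min
Outlet flows (mol/min): A 44.094, B 44.806, H₂O 44.806
Sensible, products 25→127 °C: 1619 kJ/min
Q = ΔH = 1887.3 kJ/min = 31.455 kW
Heat supplied = 31455 W

Q_in = 31500 W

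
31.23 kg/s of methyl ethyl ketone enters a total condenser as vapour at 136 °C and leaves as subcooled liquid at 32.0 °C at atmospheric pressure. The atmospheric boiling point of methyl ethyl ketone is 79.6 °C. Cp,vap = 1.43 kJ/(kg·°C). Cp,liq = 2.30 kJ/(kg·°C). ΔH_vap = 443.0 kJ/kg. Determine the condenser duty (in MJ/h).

Q_c = 71200 MJ/h

vapour 136→79.6 °C: -80.652 kJ/kg
condensation at 79.6 °C: -443 kJ/kg
liquid 79.6→32.0 °C: -109.48 kJ/kg
Δh = -80.652 + -443 + -109.48 = -633.13 kJ/kg
Q = ṁ·Δh = 31.23 kg/s × -633.13 kJ/kg = -19773 kJ/s
|Q| = 19773 kW = 71182 MJ/h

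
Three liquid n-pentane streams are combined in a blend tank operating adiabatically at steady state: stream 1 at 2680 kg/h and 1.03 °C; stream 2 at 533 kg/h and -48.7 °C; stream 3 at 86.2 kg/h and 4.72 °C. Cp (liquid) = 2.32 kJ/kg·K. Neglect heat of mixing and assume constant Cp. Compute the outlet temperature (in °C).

Adiabatic, steady state ⇒ Σ ṁᵢCp,ᵢ(T_out − Tᵢ) = 0
Σ ṁᵢCp,ᵢTᵢ = 2680×2.32×1.03 + 533×2.32×-48.7 + 86.2×2.32×4.72 = -52872
Σ ṁᵢCp,ᵢ = 2680×2.32 + 533×2.32 + 86.2×2.32 = 7654.1
T_out = -52872 / 7654.1 = -6.9077 °C

T_out = -6.91 °C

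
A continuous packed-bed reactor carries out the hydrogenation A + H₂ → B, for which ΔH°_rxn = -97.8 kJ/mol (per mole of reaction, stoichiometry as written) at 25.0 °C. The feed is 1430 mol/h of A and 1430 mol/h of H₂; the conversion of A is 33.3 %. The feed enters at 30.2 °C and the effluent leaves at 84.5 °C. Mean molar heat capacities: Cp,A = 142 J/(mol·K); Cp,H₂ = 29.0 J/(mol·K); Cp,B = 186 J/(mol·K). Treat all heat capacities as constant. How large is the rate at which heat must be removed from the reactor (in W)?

Q_out = 9130 W

Extent of reaction ξ = 0.333 × 1430 = 476.19 mol/h
Reaction term: ξ·ΔH°_rxn = 476.19 × -97.8 = -46571 kJ/h
Sensible, feed 30.2→25 °C: -1271.6 kJ/h
Outlet flows (mol/h): A 953.81, H₂ 953.81, B 476.19
Sensible, products 25→84.5 °C: 14975 kJ/h
Q = ΔH = -32868 kJ/h = -9.1301 kW
Heat removed = 9130.1 W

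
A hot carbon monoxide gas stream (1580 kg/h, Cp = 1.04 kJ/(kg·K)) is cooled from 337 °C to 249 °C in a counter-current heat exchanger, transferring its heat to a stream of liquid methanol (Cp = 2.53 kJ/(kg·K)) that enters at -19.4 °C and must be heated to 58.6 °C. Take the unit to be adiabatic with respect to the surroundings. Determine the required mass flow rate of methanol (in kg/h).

Heat released by hot stream: Q = 1580 × 1.04 × (337 − 249) = 144600 kJ/h
Energy balance on cold side (adiabatic exchanger): Q = ṁ_c·Cp_c·(T_c,out − T_c,in)
ṁ_c = 144600 / [2.53 × (58.6 − -19.4)] = 732.75 kg/h

ṁ_c = 733 kg/h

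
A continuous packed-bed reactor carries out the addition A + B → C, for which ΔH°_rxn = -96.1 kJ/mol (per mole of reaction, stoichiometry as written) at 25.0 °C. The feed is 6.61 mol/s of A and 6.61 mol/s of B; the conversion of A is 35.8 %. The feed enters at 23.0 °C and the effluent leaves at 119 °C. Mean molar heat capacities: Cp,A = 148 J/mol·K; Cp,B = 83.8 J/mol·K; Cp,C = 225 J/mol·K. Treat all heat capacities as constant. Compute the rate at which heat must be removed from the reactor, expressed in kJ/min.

Extent of reaction ξ = 0.358 × 6.61 = 2.3664 mol/s
Reaction term: ξ·ΔH°_rxn = 2.3664 × -96.1 = -227.41 kJ/s
Sensible, feed 23.0→25 °C: 3.0644 kJ/s
Outlet flows (mol/s): A 4.2436, B 4.2436, C 2.3664
Sensible, products 25→119 °C: 142.51 kJ/s
Q = ΔH = -81.831 kJ/s = -81.831 kW
Heat removed = 4909.8 kJ/min

Q_out = 4910 kJ/min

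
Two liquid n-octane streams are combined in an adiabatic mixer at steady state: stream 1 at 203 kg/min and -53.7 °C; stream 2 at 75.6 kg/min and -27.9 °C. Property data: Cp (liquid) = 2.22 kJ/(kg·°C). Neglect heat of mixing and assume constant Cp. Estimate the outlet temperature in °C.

T_out = -46.7 °C

No heat crosses the boundary, so H_out = H_in.
T_out = Σ ṁᵢCp,ᵢTᵢ / Σ ṁᵢCp,ᵢ
      = -28883 / 618.49 = -46.699 °C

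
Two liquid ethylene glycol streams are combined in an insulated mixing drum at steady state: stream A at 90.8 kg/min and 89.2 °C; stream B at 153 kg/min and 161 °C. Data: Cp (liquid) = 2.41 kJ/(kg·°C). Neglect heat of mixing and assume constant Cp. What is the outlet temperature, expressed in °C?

Energy balance with Q = 0: Σ ṁᵢCp,ᵢ(T_out − Tᵢ) = 0
Σ ṁᵢCp,ᵢTᵢ = 90.8×2.41×89.2 + 153×2.41×161 = 78885
Σ ṁᵢCp,ᵢ = 90.8×2.41 + 153×2.41 = 587.56
T_out = 78885 / 587.56 = 134.26 °C

T_out = 134 °C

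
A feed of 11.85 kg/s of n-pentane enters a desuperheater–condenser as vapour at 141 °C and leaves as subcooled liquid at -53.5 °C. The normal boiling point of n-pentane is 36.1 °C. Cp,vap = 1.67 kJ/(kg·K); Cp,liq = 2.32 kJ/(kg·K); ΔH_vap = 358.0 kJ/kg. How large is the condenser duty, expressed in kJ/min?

vapour 141→36.1 °C: -175.18 kJ/kg
condensation at 36.1 °C: -358 kJ/kg
liquid 36.1→-53.5 °C: -207.87 kJ/kg
Δh = -175.18 + -358 + -207.87 = -741.05 kJ/kg
Q = ṁ·Δh = 11.85 kg/s × -741.05 kJ/kg = -8781.5 kJ/s
|Q| = 8781.5 kW = 526890 kJ/min

Q_c = 527000 kJ/min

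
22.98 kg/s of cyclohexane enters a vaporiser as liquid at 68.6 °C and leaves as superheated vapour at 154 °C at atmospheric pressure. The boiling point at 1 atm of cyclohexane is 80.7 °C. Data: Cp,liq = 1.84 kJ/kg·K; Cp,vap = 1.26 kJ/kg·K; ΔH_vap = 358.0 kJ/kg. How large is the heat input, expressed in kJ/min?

liquid 68.6→80.7 °C: 22.264 kJ/kg
vaporisation at 80.7 °C: 358 kJ/kg
vapour 80.7→154 °C: 92.358 kJ/kg
Δh = 22.264 + 358 + 92.358 = 472.62 kJ/kg
Q = ṁ·Δh = 22.98 kg/s × 472.62 kJ/kg = 10861 kJ/s
|Q| = 10861 kW = 651650 kJ/min

Q = 652000 kJ/min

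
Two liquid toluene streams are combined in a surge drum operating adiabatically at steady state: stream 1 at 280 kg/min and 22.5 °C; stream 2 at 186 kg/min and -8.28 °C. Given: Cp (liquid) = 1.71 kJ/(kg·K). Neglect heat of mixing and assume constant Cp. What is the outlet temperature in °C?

T_out = 10.2 °C

Energy balance with Q = 0: Σ ṁᵢCp,ᵢ(T_out − Tᵢ) = 0
Σ ṁᵢCp,ᵢTᵢ = 280×1.71×22.5 + 186×1.71×-8.28 = 8139.5
Σ ṁᵢCp,ᵢ = 280×1.71 + 186×1.71 = 796.86
T_out = 8139.5 / 796.86 = 10.214 °C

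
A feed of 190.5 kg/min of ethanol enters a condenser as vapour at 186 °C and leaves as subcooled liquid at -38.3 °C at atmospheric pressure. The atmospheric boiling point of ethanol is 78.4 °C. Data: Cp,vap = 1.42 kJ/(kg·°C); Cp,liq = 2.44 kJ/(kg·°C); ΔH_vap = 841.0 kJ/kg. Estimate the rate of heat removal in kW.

Q_c = 4060 kW

vapour 186→78.4 °C: -152.79 kJ/kg
condensation at 78.4 °C: -841 kJ/kg
liquid 78.4→-38.3 °C: -284.75 kJ/kg
Δh = -152.79 + -841 + -284.75 = -1278.5 kJ/kg
Q = ṁ·Δh = 190.5 kg/min × -1278.5 kJ/kg = -243560 kJ/min
|Q| = 4059.4 kW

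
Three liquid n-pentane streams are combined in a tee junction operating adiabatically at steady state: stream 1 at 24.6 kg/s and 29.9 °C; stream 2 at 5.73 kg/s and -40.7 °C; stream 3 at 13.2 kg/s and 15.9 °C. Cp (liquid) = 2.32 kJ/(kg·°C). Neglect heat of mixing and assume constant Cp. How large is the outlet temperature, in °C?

T_out = 16.4 °C

Energy balance with Q = 0: Σ ṁᵢCp,ᵢ(T_out − Tᵢ) = 0
T_out = Σ ṁᵢCp,ᵢTᵢ / Σ ṁᵢCp,ᵢ
      = 1652.3 / 100.99 = 16.361 °C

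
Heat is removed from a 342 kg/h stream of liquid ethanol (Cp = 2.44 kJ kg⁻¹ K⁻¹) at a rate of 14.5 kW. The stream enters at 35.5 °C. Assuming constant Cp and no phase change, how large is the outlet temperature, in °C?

T_out = -27.1 °C

Q = 14.5 kW = 52200 kJ/h
ΔT = Q/(ṁ·Cp) = 52200/(342×2.44) = 62.554 K
T_out = 35.5 − 62.554 = -27.054 °C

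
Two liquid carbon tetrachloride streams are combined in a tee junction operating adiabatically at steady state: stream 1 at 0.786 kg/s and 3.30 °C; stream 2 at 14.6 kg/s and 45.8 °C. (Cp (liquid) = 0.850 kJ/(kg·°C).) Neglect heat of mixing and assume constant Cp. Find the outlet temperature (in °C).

T_out = 43.6 °C

Energy balance with Q = 0: Σ ṁᵢCp,ᵢ(T_out − Tᵢ) = 0
T_out = Σ ṁᵢCp,ᵢTᵢ / Σ ṁᵢCp,ᵢ
      = 570.58 / 13.078 = 43.629 °C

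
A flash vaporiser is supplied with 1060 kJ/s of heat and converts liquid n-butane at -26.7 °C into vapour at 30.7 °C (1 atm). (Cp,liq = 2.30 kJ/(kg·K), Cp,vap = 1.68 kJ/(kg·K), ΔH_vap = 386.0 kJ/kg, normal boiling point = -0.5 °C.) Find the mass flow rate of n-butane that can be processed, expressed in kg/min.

ṁ = 128 kg/min

Δh = 2.30×(-0.5−-26.7) + 386.0 + 1.68×(30.7−-0.5) = 498.68 kJ/kg
Q = 1060 kJ/s = 1060 kJ/s = 63600 kJ/min
ṁ = Q/Δh = 63600 / 498.68 = 127.54 kg/min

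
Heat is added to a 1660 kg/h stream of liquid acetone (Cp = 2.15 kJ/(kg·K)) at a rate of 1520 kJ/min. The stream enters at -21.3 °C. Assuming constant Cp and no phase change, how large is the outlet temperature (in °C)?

Q = 1520 kJ/min = 91200 kJ/h
ΔT = Q/(ṁ·Cp) = 91200/(1660×2.15) = 25.553 K
T_out = -21.3 + 25.553 = 4.2534 °C

T_out = 4.25 °C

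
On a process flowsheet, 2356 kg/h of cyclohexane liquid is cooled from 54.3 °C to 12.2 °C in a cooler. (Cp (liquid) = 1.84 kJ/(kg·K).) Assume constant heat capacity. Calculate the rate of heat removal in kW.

Q = ṁ·Cp·ΔT = 2356 × 1.84 × (12.2 − 54.3) = -182510 kJ/h
Converting: 182510 / 3600 s = 50.696 kW

Q_c = 50.7 kW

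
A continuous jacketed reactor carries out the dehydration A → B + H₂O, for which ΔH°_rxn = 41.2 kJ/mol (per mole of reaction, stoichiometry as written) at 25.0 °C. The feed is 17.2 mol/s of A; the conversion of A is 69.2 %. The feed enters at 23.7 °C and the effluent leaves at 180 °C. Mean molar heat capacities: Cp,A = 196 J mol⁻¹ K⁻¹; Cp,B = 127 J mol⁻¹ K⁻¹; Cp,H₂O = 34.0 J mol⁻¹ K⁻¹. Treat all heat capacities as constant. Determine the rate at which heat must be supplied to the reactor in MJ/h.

Extent of reaction ξ = 0.692 × 17.2 = 11.902 mol/s
Reaction term: ξ·ΔH°_rxn = 11.902 × 41.2 = 490.38 kJ/s
Sensible, feed 23.7→25 °C: 4.3826 kJ/s
Outlet flows (mol/s): A 5.2976, B 11.902, H₂O 11.902
Sensible, products 25→180 °C: 457.97 kJ/s
Q = ΔH = 952.73 kJ/s = 952.73 kW
Heat supplied = 3429.8 MJ/h

Q_in = 3430 MJ/h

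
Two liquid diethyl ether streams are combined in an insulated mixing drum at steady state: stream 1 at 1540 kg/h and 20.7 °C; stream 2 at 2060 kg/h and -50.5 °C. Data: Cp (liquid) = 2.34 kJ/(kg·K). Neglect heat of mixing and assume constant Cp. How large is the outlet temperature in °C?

T_out = -20.0 °C

Energy balance with Q = 0: Σ ṁᵢCp,ᵢ(T_out − Tᵢ) = 0
Σ ṁᵢCp,ᵢTᵢ = 1540×2.34×20.7 + 2060×2.34×-50.5 = -168840
Σ ṁᵢCp,ᵢ = 1540×2.34 + 2060×2.34 = 8424
T_out = -168840 / 8424 = -20.042 °C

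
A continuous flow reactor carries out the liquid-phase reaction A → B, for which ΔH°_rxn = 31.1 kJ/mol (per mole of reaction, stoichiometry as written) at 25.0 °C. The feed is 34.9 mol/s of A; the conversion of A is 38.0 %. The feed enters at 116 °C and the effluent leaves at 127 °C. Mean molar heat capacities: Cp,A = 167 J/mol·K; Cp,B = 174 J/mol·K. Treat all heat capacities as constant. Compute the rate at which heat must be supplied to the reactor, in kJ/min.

Extent of reaction ξ = 0.380 × 34.9 = 13.262 mol/s
Reaction term: ξ·ΔH°_rxn = 13.262 × 31.1 = 412.45 kJ/s
Sensible, feed 116→25 °C: -530.38 kJ/s
Outlet flows (mol/s): A 21.638, B 13.262
Sensible, products 25→127 °C: 603.96 kJ/s
Q = ΔH = 486.03 kJ/s = 486.03 kW
Heat supplied = 29162 kJ/min

Q_in = 29200 kJ/min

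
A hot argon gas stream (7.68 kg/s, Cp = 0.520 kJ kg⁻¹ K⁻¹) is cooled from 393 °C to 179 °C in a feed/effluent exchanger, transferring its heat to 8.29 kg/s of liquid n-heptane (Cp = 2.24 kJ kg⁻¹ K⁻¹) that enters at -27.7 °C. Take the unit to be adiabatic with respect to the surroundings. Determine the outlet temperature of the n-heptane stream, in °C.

Heat released by hot stream: Q = 7.68 × 0.520 × (393 − 179) = 854.63 kJ/s
Energy balance on cold side (adiabatic exchanger): Q = ṁ_c·Cp_c·(T_c,out − T_c,in)
T_c,out = -27.7 + 854.63/(8.29 × 2.24) = 18.323 °C

T_c,out = 18.3 °C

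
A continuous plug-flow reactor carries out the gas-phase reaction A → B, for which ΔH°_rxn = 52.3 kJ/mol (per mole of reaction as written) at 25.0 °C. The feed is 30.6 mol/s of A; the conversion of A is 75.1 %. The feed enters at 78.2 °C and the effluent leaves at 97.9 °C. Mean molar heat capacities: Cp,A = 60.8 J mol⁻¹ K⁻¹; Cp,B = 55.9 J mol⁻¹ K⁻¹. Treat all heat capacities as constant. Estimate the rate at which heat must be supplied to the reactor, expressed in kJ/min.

Extent of reaction ξ = 0.751 × 30.6 = 22.981 mol/s
Reaction term: ξ·ΔH°_rxn = 22.981 × 52.3 = 1201.9 kJ/s
Sensible, feed 78.2→25 °C: -98.978 kJ/s
Outlet flows (mol/s): A 7.6194, B 22.981
Sensible, products 25→97.9 °C: 127.42 kJ/s
Q = ΔH = 1230.3 kJ/s = 1230.3 kW
Heat supplied = 73820 kJ/min

Q_in = 73800 kJ/min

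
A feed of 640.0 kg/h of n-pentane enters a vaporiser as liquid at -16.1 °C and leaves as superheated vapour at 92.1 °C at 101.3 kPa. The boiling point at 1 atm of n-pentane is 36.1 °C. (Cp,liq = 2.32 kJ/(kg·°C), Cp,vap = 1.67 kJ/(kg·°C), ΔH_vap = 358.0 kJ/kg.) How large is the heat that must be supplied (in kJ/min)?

Q = 6110 kJ/min

liquid -16.1→36.1 °C: 121.1 kJ/kg
vaporisation at 36.1 °C: 358 kJ/kg
vapour 36.1→92.1 °C: 93.52 kJ/kg
Δh = 121.1 + 358 + 93.52 = 572.62 kJ/kg
Q = ṁ·Δh = 640.0 kg/h × 572.62 kJ/kg = 366480 kJ/h
|Q| = 101.8 kW = 6108 kJ/min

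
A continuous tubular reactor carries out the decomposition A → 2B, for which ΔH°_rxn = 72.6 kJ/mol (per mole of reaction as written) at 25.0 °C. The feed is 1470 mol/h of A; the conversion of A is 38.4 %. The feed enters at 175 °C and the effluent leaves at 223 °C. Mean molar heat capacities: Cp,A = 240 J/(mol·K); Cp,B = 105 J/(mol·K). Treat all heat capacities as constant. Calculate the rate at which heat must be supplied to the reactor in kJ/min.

Extent of reaction ξ = 0.384 × 1470 = 564.48 mol/h
Reaction term: ξ·ΔH°_rxn = 564.48 × 72.6 = 40981 kJ/h
Sensible, feed 175→25 °C: -52920 kJ/h
Outlet flows (mol/h): A 905.52, B 1129
Sensible, products 25→223 °C: 66501 kJ/h
Q = ΔH = 54563 kJ/h = 15.156 kW
Heat supplied = 909.38 kJ/min

Q_in = 909 kJ/min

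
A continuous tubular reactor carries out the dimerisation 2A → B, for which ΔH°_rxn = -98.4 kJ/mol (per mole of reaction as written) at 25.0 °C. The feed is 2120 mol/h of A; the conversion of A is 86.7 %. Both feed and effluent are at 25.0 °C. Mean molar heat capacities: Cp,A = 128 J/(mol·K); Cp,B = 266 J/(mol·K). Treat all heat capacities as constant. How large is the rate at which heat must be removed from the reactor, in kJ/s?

Extent of reaction ξ = 0.867 × 2120 / 2 = 919.02 mol/h
Reaction term: ξ·ΔH°_rxn = 919.02 × -98.4 = -90432 kJ/h
Q = ΔH = -90432 kJ/h = -25.12 kW
Heat removed = 25.12 kJ/s

Q_out = 25.1 kJ/s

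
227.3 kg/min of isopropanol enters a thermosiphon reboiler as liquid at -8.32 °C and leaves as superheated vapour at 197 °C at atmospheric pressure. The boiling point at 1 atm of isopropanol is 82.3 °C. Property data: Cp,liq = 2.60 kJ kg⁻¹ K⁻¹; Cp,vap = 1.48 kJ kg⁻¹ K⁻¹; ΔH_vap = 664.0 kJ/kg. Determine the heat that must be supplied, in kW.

liquid -8.32→82.3 °C: 235.61 kJ/kg
vaporisation at 82.3 °C: 664 kJ/kg
vapour 82.3→197 °C: 169.76 kJ/kg
Δh = 235.61 + 664 + 169.76 = 1069.4 kJ/kg
Q = ṁ·Δh = 227.3 kg/min × 1069.4 kJ/kg = 243070 kJ/min
|Q| = 4051.1 kW

Q = 4050 kW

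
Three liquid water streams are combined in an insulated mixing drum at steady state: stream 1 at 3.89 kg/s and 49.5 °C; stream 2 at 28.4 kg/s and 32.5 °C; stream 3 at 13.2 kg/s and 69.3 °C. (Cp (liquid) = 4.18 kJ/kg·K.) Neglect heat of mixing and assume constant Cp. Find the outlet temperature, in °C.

T_out = 44.6 °C

Adiabatic, steady state ⇒ Σ ṁᵢCp,ᵢ(T_out − Tᵢ) = 0
Σ ṁᵢCp,ᵢTᵢ = 3.89×4.18×49.5 + 28.4×4.18×32.5 + 13.2×4.18×69.3 = 8486.7
Σ ṁᵢCp,ᵢ = 3.89×4.18 + 28.4×4.18 + 13.2×4.18 = 190.15
T_out = 8486.7 / 190.15 = 44.632 °C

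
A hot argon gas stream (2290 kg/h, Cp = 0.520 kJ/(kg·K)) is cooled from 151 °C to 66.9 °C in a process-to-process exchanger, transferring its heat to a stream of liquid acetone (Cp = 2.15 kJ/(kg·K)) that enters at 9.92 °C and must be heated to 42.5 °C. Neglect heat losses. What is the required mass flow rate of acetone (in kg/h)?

ṁ_c = 1430 kg/h

Heat released by hot stream: Q = 2290 × 0.520 × (151 − 66.9) = 100150 kJ/h
Energy balance on cold side (adiabatic exchanger): Q = ṁ_c·Cp_c·(T_c,out − T_c,in)
ṁ_c = 100150 / [2.15 × (42.5 − 9.92)] = 1429.7 kg/h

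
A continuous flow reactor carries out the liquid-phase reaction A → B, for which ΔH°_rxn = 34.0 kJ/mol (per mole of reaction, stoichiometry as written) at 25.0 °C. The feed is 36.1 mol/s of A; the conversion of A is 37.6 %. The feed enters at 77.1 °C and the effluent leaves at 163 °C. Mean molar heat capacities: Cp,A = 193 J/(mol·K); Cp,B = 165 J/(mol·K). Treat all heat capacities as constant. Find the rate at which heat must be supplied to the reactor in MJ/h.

Extent of reaction ξ = 0.376 × 36.1 = 13.574 mol/s
Reaction term: ξ·ΔH°_rxn = 13.574 × 34.0 = 461.5 kJ/s
Sensible, feed 77.1→25 °C: -363 kJ/s
Outlet flows (mol/s): A 22.526, B 13.574
Sensible, products 25→163 °C: 909.04 kJ/s
Q = ΔH = 1007.5 kJ/s = 1007.5 kW
Heat supplied = 3627.2 MJ/h

Q_in = 3630 MJ/h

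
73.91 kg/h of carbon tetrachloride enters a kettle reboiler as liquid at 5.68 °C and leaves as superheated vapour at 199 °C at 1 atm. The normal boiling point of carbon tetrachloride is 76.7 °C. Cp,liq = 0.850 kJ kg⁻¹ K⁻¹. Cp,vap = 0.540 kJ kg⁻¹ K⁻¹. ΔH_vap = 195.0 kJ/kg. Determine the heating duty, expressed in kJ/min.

liquid 5.68→76.7 °C: 60.367 kJ/kg
vaporisation at 76.7 °C: 195 kJ/kg
vapour 76.7→199 °C: 66.042 kJ/kg
Δh = 60.367 + 195 + 66.042 = 321.41 kJ/kg
Q = ṁ·Δh = 73.91 kg/h × 321.41 kJ/kg = 23755 kJ/h
|Q| = 6.5987 kW = 395.92 kJ/min

Q = 396 kJ/min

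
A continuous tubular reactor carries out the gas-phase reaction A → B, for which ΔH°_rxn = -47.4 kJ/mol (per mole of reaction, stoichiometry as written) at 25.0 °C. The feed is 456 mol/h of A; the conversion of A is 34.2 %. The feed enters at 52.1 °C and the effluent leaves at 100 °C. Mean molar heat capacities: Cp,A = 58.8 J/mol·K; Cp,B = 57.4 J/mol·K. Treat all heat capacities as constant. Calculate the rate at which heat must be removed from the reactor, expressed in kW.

Q_out = 1.70 kW

Extent of reaction ξ = 0.342 × 456 = 155.95 mol/h
Reaction term: ξ·ΔH°_rxn = 155.95 × -47.4 = -7392.1 kJ/h
Sensible, feed 52.1→25 °C: -726.63 kJ/h
Outlet flows (mol/h): A 300.05, B 155.95
Sensible, products 25→100 °C: 1994.6 kJ/h
Q = ΔH = -6124.2 kJ/h = -1.7012 kW
Heat removed = 1.7012 kW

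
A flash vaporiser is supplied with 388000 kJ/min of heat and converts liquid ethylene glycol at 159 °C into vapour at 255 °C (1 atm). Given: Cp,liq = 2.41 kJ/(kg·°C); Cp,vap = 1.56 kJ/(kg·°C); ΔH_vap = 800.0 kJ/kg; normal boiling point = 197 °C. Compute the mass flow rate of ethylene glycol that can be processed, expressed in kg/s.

ṁ = 6.58 kg/s

Δh = 2.41×(197−159) + 800.0 + 1.56×(255−197) = 982.06 kJ/kg
Q = 388000 kJ/min = 6466.7 kJ/s = 6466.7 kJ/s
ṁ = Q/Δh = 6466.7 / 982.06 = 6.5848 kg/s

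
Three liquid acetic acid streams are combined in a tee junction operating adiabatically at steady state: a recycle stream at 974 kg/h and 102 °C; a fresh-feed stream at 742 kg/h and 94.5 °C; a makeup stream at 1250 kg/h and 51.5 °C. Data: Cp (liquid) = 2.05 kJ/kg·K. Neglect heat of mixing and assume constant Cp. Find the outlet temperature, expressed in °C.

No heat crosses the boundary, so H_out = H_in.
Σ ṁᵢCp,ᵢTᵢ = 974×2.05×102 + 742×2.05×94.5 + 1250×2.05×51.5 = 479380
Σ ṁᵢCp,ᵢ = 974×2.05 + 742×2.05 + 1250×2.05 = 6080.3
T_out = 479380 / 6080.3 = 78.841 °C

T_out = 78.8 °C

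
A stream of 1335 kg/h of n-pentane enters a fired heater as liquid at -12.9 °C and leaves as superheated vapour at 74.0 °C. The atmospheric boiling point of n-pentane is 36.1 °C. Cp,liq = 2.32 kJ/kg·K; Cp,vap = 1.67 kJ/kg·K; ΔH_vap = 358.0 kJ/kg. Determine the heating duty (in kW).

liquid -12.9→36.1 °C: 113.68 kJ/kg
vaporisation at 36.1 °C: 358 kJ/kg
vapour 36.1→74.0 °C: 63.293 kJ/kg
Δh = 113.68 + 358 + 63.293 = 534.97 kJ/kg
Q = ṁ·Δh = 1335 kg/h × 534.97 kJ/kg = 714190 kJ/h
|Q| = 198.39 kW

Q = 198 kW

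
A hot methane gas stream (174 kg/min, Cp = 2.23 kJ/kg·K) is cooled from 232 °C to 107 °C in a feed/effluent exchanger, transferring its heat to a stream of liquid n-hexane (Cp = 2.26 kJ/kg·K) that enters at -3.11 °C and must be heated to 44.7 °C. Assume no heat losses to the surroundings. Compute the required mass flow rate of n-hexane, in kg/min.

ṁ_c = 449 kg/min

Heat released by hot stream: Q = 174 × 2.23 × (232 − 107) = 48502 kJ/min
Energy balance on cold side (adiabatic exchanger): Q = ṁ_c·Cp_c·(T_c,out − T_c,in)
ṁ_c = 48502 / [2.26 × (44.7 − -3.11)] = 448.89 kg/min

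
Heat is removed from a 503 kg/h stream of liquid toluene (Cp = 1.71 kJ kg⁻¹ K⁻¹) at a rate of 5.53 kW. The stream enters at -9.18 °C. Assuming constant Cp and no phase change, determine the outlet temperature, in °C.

T_out = -32.3 °C

Q = 5.53 kW = 19908 kJ/h
ΔT = Q/(ṁ·Cp) = 19908/(503×1.71) = 23.145 K
T_out = -9.18 − 23.145 = -32.325 °C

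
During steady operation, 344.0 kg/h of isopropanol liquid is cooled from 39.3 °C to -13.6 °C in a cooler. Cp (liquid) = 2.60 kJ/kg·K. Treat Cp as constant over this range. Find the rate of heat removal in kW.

Q = ṁ·Cp·ΔT = 344.0 × 2.60 × (-13.6 − 39.3) = -47314 kJ/h
Converting: 47314 / 3600 s = 13.143 kW

Q_c = 13.1 kW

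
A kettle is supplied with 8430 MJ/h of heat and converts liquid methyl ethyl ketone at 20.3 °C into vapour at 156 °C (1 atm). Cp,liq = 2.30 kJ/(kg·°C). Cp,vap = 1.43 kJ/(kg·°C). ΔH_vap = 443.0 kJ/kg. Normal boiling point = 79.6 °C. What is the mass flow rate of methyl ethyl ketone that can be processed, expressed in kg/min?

Δh = 2.30×(79.6−20.3) + 443.0 + 1.43×(156−79.6) = 688.64 kJ/kg
Q = 8430 MJ/h = 2341.7 kJ/s = 140500 kJ/min
ṁ = Q/Δh = 140500 / 688.64 = 204.02 kg/min

ṁ = 204 kg/min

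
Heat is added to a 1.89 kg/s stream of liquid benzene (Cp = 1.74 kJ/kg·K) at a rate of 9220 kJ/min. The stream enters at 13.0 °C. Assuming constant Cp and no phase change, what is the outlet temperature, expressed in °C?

T_out = 59.7 °C

Q = 9220 kJ/min = 153.67 kJ/s
ΔT = Q/(ṁ·Cp) = 153.67/(1.89×1.74) = 46.727 K
T_out = 13.0 + 46.727 = 59.727 °C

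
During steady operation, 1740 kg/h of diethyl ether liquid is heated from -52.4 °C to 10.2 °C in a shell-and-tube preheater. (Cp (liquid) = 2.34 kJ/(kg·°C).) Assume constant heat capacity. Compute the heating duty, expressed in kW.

Q = 70.8 kW

Q = ṁ·Cp·ΔT = 1740 × 2.34 × (10.2 − -52.4) = 254880 kJ/h
Converting: 254880 / 3600 s = 70.801 kW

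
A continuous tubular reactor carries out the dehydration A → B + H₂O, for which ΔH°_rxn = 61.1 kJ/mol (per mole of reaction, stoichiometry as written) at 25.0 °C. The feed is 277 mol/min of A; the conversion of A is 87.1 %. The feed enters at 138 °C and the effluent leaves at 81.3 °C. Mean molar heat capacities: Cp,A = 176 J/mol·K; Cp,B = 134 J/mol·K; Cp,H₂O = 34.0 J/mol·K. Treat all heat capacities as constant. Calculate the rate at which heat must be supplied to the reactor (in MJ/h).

Q_in = 712 MJ/h

Extent of reaction ξ = 0.871 × 277 = 241.27 mol/min
Reaction term: ξ·ΔH°_rxn = 241.27 × 61.1 = 14741 kJ/min
Sensible, feed 138→25 °C: -5509 kJ/min
Outlet flows (mol/min): A 35.733, B 241.27, H₂O 241.27
Sensible, products 25→81.3 °C: 2636.1 kJ/min
Q = ΔH = 11869 kJ/min = 197.81 kW
Heat supplied = 712.11 MJ/h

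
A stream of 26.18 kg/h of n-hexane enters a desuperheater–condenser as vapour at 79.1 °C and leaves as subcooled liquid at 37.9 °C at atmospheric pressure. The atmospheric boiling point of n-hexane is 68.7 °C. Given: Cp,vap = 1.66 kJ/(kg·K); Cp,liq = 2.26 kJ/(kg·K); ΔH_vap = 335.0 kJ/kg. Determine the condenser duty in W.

Q_c = 3070 W

vapour 79.1→68.7 °C: -17.264 kJ/kg
condensation at 68.7 °C: -335 kJ/kg
liquid 68.7→37.9 °C: -69.608 kJ/kg
Δh = -17.264 + -335 + -69.608 = -421.87 kJ/kg
Q = ṁ·Δh = 26.18 kg/h × -421.87 kJ/kg = -11045 kJ/h
|Q| = 3.0679 kW = 3067.9 W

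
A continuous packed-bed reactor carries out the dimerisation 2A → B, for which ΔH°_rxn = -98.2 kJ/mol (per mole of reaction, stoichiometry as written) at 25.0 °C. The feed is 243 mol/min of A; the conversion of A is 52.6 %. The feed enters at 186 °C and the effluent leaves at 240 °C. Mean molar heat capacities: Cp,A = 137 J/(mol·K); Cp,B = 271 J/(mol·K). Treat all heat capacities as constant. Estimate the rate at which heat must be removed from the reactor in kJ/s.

Extent of reaction ξ = 0.526 × 243 / 2 = 63.909 mol/min
Reaction term: ξ·ΔH°_rxn = 63.909 × -98.2 = -6275.9 kJ/min
Sensible, feed 186→25 °C: -5359.9 kJ/min
Outlet flows (mol/min): A 115.18, B 63.909
Sensible, products 25→240 °C: 7116.3 kJ/min
Q = ΔH = -4519.4 kJ/min = -75.323 kW
Heat removed = 75.323 kJ/s

Q_out = 75.3 kJ/s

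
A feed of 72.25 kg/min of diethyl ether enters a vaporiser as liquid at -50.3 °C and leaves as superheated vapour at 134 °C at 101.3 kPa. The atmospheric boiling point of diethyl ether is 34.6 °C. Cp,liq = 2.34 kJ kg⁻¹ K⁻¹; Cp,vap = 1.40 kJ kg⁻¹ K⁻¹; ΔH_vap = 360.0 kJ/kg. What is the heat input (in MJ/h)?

Q = 3030 MJ/h

liquid -50.3→34.6 °C: 198.67 kJ/kg
vaporisation at 34.6 °C: 360 kJ/kg
vapour 34.6→134 °C: 139.16 kJ/kg
Δh = 198.67 + 360 + 139.16 = 697.83 kJ/kg
Q = ṁ·Δh = 72.25 kg/min × 697.83 kJ/kg = 50418 kJ/min
|Q| = 840.3 kW = 3025.1 MJ/h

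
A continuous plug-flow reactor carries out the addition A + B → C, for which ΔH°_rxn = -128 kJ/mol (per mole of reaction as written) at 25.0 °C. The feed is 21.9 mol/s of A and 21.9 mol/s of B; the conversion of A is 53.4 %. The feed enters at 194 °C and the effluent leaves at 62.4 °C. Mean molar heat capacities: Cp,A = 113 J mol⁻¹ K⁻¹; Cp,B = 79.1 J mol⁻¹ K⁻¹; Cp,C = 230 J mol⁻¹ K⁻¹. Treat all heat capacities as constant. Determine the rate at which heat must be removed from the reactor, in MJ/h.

Extent of reaction ξ = 0.534 × 21.9 = 11.695 mol/s
Reaction term: ξ·ΔH°_rxn = 11.695 × -128 = -1496.9 kJ/s
Sensible, feed 194→25 °C: -710.98 kJ/s
Outlet flows (mol/s): A 10.205, B 10.205, C 11.695
Sensible, products 25→62.4 °C: 173.92 kJ/s
Q = ΔH = -2034 kJ/s = -2034 kW
Heat removed = 7322.3 MJ/h

Q_out = 7320 MJ/h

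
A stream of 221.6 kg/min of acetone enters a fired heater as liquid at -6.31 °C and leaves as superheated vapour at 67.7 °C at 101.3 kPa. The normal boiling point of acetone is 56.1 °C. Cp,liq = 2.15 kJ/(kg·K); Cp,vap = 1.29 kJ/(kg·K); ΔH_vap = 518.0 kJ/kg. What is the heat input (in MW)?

Q = 2.46 MW

liquid -6.31→56.1 °C: 134.18 kJ/kg
vaporisation at 56.1 °C: 518 kJ/kg
vapour 56.1→67.7 °C: 14.964 kJ/kg
Δh = 134.18 + 518 + 14.964 = 667.15 kJ/kg
Q = ṁ·Δh = 221.6 kg/min × 667.15 kJ/kg = 147840 kJ/min
|Q| = 2464 kW = 2.464 MW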